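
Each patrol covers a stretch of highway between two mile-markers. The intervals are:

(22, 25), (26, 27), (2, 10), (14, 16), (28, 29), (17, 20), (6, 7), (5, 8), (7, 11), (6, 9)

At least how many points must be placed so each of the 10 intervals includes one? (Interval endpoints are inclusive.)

6

By right end: [6,7]  [5,8]  [6,9]  [2,10]  [7,11]  [14,16]  [17,20]  [22,25]  [26,27]  [28,29]
[6,7] uncovered → point at 7; [14,16] uncovered → point at 16; [17,20] uncovered → point at 20; [22,25] uncovered → point at 25; [26,27] uncovered → point at 27; [28,29] uncovered → point at 29.
Points: 7, 16, 20, 25, 27, 29 (6 total).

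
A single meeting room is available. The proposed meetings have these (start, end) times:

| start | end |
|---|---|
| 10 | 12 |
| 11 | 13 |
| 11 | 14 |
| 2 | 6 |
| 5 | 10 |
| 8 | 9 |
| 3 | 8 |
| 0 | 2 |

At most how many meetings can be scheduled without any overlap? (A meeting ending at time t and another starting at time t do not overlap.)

4

Greedy by earliest finish: after sorting by end time, pick each interval compatible with the last pick.
By end time: (0,2), (2,6), (3,8), (8,9), (5,10), (10,12), (11,13), (11,14).
Pick (0,2); next start ≥ 2 → (2,6); next start ≥ 6 → (8,9); next start ≥ 9 → (10,12).
Selected 4 meetings.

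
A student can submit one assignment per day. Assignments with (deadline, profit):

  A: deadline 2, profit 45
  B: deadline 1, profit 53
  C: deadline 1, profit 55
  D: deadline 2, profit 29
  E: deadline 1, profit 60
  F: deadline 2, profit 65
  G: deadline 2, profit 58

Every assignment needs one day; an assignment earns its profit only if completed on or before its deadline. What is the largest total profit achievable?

Take jobs in profit order; each goes to the latest open slot no later than its deadline.
By profit: F(d2,65), E(d1,60), G(d2,58), C(d1,55), B(d1,53), A(d2,45), D(d2,29)
F→slot 2; E→slot 1; G skipped; C skipped; B skipped; A skipped; D skipped.
Profit = 60 + 65 = 125

125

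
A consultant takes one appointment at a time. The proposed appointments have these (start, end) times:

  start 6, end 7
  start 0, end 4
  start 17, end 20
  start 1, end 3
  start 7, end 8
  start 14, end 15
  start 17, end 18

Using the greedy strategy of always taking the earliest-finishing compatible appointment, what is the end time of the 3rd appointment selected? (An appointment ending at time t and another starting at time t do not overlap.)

Greedy by earliest finish: after sorting by end time, pick each interval compatible with the last pick.
By end time: (1,3), (0,4), (6,7), (7,8), (14,15), (17,18), (17,20).
Pick (1,3); next start ≥ 3 → (6,7); next start ≥ 7 → (7,8); next start ≥ 8 → (14,15); next start ≥ 15 → (17,18).
Selected: (1,3) (6,7) (7,8) (14,15) (17,18)

8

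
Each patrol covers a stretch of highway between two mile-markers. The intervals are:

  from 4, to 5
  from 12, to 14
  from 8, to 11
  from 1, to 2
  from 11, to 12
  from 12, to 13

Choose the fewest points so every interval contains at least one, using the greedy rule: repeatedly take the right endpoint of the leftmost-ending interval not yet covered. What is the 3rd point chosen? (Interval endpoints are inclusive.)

Process intervals by earliest right end; each time one isn't hit yet, stab at its right endpoint.
Sorted: [1,2] [4,5] [8,11] [11,12] [12,13] [12,14]
{[1,2]} hit by 2; {[4,5]} hit by 5; {[8,11],[11,12]} hit by 11; {[12,13],[12,14]} hit by 13.
Points: 2, 5, 11, 13 (4 total).

11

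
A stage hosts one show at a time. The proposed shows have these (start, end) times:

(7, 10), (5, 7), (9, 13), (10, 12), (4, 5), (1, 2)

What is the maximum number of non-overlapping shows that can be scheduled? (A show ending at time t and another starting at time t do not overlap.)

5

Greedy by earliest finish: after sorting by end time, pick each interval compatible with the last pick.
By end time: (1,2), (4,5), (5,7), (7,10), (10,12), (9,13).
Pick (1,2); next start ≥ 2 → (4,5); next start ≥ 5 → (5,7); next start ≥ 7 → (7,10); next start ≥ 10 → (10,12).
Selected 5 shows.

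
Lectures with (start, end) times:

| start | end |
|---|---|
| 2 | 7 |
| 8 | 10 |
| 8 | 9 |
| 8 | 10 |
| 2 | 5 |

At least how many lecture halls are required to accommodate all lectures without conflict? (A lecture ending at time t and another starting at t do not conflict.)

starts: [2, 2, 8, 8, 8]
ends:   [5, 7, 9, 10, 10]
s2→1 s2→2 e5→1 e7→0 s8→1 s8→2 s8→3  — peak 3.

3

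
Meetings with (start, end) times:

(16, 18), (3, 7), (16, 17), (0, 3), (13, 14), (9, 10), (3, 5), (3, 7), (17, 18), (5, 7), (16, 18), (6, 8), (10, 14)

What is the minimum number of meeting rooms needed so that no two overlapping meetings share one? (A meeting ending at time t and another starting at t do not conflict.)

4

starts: [0, 3, 3, 3, 5, 6, 9, 10, 13, 16, 16, 16, 17]
ends:   [3, 5, 7, 7, 7, 8, 10, 14, 14, 17, 18, 18, 18]
s0→1 e3→0 s3→1 s3→2 s3→3 e5→2 s5→3 s6→4  — peak 4.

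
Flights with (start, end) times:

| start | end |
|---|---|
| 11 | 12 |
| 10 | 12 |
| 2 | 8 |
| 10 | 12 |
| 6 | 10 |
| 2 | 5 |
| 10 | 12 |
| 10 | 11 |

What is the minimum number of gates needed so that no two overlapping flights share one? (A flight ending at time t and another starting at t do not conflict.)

4

The answer is the maximum number of intervals overlapping at any instant.
Events (time:±→running): 2:+→1 2:+→2 5:-→1 6:+→2 8:-→1 10:-→0 10:+→1 10:+→2 10:+→3 10:+→4 … peak 4.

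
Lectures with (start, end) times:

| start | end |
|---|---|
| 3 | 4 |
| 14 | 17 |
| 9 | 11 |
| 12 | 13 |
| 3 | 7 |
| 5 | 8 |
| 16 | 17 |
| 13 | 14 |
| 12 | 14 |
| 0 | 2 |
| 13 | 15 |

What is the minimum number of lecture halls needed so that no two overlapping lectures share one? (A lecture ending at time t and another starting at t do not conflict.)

starts: [0, 3, 3, 5, 9, 12, 12, 13, 13, 14, 16]
ends:   [2, 4, 7, 8, 11, 13, 14, 14, 15, 17, 17]
s0→1 e2→0 s3→1 s3→2 e4→1 s5→2 e7→1 e8→0 s9→1 e11→0 s12→1 s12→2 e13→1 s13→2 s13→3  — peak 3.

3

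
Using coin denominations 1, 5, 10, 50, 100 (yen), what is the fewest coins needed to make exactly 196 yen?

Use the largest denomination that fits, subtract, and repeat.
196 = 1×100 + 1×50 + 4×10 + 1×5 + 1×1
Total coins = 1 + 1 + 4 + 1 + 1 = 8

8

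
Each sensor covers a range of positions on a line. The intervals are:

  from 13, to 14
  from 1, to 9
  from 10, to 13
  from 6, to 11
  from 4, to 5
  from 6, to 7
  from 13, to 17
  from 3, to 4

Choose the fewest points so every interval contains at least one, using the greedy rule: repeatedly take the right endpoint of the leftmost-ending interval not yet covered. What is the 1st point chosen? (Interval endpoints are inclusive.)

4

Process intervals by earliest right end; each time one isn't hit yet, stab at its right endpoint.
By right end: [3,4]  [4,5]  [6,7]  [1,9]  [6,11]  [10,13]  [13,14]  [13,17]
[3,4] uncovered → point at 4; [6,7] uncovered → point at 7; [10,13] uncovered → point at 13.
Points: 4, 7, 13 (3 total).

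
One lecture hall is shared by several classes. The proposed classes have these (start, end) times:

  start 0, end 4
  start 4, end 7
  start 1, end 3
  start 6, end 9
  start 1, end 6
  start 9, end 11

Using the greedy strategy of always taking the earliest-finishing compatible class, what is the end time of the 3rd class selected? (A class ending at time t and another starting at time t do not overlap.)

Sort by end time and greedily take each interval whose start is ≥ the last chosen end.
By end time: (1,3), (0,4), (1,6), (4,7), (6,9), (9,11).
Pick (1,3); next start ≥ 3 → (4,7); next start ≥ 7 → (9,11).
Selected: (1,3) (4,7) (9,11)

11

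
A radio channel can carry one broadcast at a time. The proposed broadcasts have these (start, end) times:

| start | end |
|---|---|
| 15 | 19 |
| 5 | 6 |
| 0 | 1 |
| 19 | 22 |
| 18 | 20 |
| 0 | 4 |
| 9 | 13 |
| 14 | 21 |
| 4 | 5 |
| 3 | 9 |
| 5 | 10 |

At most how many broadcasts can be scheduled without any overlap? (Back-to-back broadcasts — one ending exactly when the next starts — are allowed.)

Greedy by earliest finish: after sorting by end time, pick each interval compatible with the last pick.
By end time: (0,1), (0,4), (4,5), (5,6), (3,9), (5,10), (9,13), (15,19), (18,20), (14,21), (19,22).
Pick (0,1); next start ≥ 1 → (4,5); next start ≥ 5 → (5,6); next start ≥ 6 → (9,13); next start ≥ 13 → (15,19); next start ≥ 19 → (19,22).
Selected 6 broadcasts.

6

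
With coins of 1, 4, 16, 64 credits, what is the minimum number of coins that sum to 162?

162 − 2×64→34 − 2×16→2 − 2×1→0
Total coins = 2 + 2 + 2 = 6

6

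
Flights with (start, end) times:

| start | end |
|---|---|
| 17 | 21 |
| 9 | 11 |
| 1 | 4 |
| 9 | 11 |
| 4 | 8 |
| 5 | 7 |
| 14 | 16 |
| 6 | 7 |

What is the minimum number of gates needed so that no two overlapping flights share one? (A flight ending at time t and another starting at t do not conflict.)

3

Events (time:±→running): 1:+→1 4:-→0 4:+→1 5:+→2 6:+→3 … peak 3.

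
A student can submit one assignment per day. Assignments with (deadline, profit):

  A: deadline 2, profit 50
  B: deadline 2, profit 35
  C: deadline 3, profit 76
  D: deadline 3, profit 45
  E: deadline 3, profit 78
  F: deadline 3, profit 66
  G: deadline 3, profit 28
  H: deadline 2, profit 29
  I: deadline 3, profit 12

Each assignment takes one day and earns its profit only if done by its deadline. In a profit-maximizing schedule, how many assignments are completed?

3

By profit: E(d3,78), C(d3,76), F(d3,66), A(d2,50), D(d3,45), B(d2,35), H(d2,29), G(d3,28), I(d3,12)
E→slot 3; C→slot 2; F→slot 1; A skipped; D skipped; B skipped; H skipped; G skipped; I skipped.
3 of 9 scheduled.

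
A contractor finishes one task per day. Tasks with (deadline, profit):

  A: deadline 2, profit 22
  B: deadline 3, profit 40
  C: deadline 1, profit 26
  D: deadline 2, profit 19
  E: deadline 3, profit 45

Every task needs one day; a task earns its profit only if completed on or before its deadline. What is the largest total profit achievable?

By profit: E(d3,45), B(d3,40), C(d1,26), A(d2,22), D(d2,19)
E→slot 3; B→slot 2; C→slot 1; A skipped; D skipped.
Profit = 26 + 40 + 45 = 111

111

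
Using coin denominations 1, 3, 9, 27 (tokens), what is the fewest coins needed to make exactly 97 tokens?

97 = 3×27 + 1×9 + 2×3 + 1×1
Total coins = 3 + 1 + 2 + 1 = 7

7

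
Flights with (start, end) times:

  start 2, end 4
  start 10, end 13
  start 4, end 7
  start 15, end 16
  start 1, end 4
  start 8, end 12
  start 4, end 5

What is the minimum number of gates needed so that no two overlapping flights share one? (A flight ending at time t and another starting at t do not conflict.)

2

The answer is the maximum number of intervals overlapping at any instant.
Events (time:±→running): 1:+→1 2:+→2 … peak 2.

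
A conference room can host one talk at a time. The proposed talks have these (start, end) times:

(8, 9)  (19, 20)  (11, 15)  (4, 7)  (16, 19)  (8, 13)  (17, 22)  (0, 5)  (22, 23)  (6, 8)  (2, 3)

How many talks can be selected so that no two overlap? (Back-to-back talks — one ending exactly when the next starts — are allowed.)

Greedy by earliest finish: after sorting by end time, pick each interval compatible with the last pick.
By end time: (2,3), (0,5), (4,7), (6,8), (8,9), (8,13), (11,15), (16,19), (19,20), (17,22), (22,23).
Pick (2,3); next start ≥ 3 → (4,7); next start ≥ 7 → (8,9); next start ≥ 9 → (11,15); next start ≥ 15 → (16,19); next start ≥ 19 → (19,20); next start ≥ 20 → (22,23).
Selected 7 talks.

7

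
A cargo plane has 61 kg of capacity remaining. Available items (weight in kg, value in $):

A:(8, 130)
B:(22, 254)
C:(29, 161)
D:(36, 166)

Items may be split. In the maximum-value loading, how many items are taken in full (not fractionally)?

3

Sort by value per unit weight and fill in that order.
Ratios (sorted): A 16.25, B 11.55, C 5.55, D 4.61
take A (8 @ 130); take B (22 @ 254); take C (29 @ 161); take 2/36 of D → 9.22. Capacity used 61/61.
3 item(s) taken whole; one partial (take 2/36 of D).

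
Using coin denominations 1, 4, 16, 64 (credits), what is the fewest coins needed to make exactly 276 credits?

276 = 4×64 + 1×16 + 1×4
Total coins = 4 + 1 + 1 = 6

6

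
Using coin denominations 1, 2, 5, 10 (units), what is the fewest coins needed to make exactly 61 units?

7

Use the largest denomination that fits, subtract, and repeat.
61 = 6×10 + 1×1
Total coins = 6 + 1 = 7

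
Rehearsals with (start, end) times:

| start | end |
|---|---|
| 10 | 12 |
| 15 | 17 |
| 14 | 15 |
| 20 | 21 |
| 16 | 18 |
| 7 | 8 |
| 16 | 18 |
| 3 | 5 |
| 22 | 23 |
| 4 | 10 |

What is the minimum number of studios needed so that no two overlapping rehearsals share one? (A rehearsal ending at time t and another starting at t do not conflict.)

3

Events (time:±→running): 3:+→1 4:+→2 5:-→1 7:+→2 8:-→1 10:-→0 10:+→1 12:-→0 14:+→1 15:-→0 15:+→1 16:+→2 16:+→3 … peak 3.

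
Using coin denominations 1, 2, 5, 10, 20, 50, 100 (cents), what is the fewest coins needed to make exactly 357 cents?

Greedy: take as many of the largest coin as possible, then repeat with the remainder.
357 − 3×100→57 − 1×50→7 − 1×5→2 − 1×2→0
Total coins = 3 + 1 + 1 + 1 = 6

6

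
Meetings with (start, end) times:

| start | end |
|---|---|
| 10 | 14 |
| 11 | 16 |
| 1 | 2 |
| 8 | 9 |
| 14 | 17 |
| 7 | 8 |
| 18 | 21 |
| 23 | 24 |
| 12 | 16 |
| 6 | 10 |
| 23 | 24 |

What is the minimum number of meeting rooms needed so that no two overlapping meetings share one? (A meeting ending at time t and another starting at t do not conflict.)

3

Count concurrent intervals with a sweep; the peak is the room count.
starts: [1, 6, 7, 8, 10, 11, 12, 14, 18, 23, 23]
ends:   [2, 8, 9, 10, 14, 16, 16, 17, 21, 24, 24]
s1→1 e2→0 s6→1 s7→2 e8→1 s8→2 e9→1 e10→0 s10→1 s11→2 s12→3  — peak 3.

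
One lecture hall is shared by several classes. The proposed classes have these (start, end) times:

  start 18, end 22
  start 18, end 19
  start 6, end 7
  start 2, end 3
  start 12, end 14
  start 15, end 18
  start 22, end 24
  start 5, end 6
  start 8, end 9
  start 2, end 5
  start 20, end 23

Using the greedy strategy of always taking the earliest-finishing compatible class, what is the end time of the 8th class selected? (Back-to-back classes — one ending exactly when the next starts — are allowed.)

Sorted by end: (2,3)  (2,5)  (5,6)  (6,7)  (8,9)  (12,14)  (15,18)  (18,19)  (18,22)  (20,23)  (22,24)
take (2,3); take (5,6); take (6,7); take (8,9); take (12,14); take (15,18); take (18,19); skip (18,22); take (20,23).
Selected: (2,3) (5,6) (6,7) (8,9) (12,14) (15,18) (18,19) (20,23)

23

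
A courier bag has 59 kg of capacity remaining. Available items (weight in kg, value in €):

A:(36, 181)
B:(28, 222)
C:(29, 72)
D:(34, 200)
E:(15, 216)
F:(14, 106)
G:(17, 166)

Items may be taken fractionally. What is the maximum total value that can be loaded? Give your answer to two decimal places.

Order: E (216/15=14.40) > G (166/17=9.76) > B (222/28=7.93) > F (106/14=7.57) > D (200/34=5.88) > A (181/36=5.03) > C (72/29=2.48)
Fill: take E (15 @ 216) → take G (17 @ 166) → take 27/28 of B → 214.07; 59/59 used.
Total value = 596.07

596.07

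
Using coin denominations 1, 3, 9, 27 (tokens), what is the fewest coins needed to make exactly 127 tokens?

7

Use the largest denomination that fits, subtract, and repeat.
127 − 4×27→19 − 2×9→1 − 1×1→0
Total coins = 4 + 2 + 1 = 7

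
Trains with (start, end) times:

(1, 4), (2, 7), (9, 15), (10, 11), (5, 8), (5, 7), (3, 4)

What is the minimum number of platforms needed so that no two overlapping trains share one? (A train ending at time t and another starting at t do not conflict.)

Count concurrent intervals with a sweep; the peak is the room count.
Events (time:±→running): 1:+→1 2:+→2 3:+→3 … peak 3.

3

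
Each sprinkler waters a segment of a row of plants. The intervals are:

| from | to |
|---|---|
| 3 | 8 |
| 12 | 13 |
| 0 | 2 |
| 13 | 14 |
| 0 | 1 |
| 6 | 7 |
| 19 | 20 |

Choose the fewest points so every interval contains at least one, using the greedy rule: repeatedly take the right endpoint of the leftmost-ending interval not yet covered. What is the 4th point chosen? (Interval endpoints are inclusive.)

20

Process intervals by earliest right end; each time one isn't hit yet, stab at its right endpoint.
Sorted: [0,1] [0,2] [6,7] [3,8] [12,13] [13,14] [19,20]
{[0,1],[0,2]} hit by 1; {[6,7],[3,8]} hit by 7; {[12,13],[13,14]} hit by 13; {[19,20]} hit by 20.
Points: 1, 7, 13, 20 (4 total).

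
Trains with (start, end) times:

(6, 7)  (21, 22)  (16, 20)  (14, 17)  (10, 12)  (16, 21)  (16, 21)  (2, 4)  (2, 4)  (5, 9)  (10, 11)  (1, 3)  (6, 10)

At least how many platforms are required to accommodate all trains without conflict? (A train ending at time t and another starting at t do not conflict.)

The answer is the maximum number of intervals overlapping at any instant.
starts: [1, 2, 2, 5, 6, 6, 10, 10, 14, 16, 16, 16, 21]
ends:   [3, 4, 4, 7, 9, 10, 11, 12, 17, 20, 21, 21, 22]
s1→1 s2→2 s2→3 e3→2 e4→1 e4→0 s5→1 s6→2 s6→3 e7→2 e9→1 e10→0 s10→1 s10→2 e11→1 e12→0 s14→1 s16→2 s16→3 s16→4  — peak 4.

4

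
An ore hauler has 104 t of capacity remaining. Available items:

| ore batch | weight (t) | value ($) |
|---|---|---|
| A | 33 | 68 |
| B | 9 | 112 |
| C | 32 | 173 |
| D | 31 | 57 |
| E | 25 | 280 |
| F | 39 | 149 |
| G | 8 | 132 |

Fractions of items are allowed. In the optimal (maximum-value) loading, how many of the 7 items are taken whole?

4

Greedy by value/weight ratio, highest first.
Order: G (132/8=16.50) > B (112/9=12.44) > E (280/25=11.20) > C (173/32=5.41) > F (149/39=3.82) > A (68/33=2.06) > D (57/31=1.84)
Fill: take G (8 @ 132) → take B (9 @ 112) → take E (25 @ 280) → take C (32 @ 173) → take 30/39 of F → 114.62; 104/104 used.
4 item(s) taken whole; one partial (take 30/39 of F).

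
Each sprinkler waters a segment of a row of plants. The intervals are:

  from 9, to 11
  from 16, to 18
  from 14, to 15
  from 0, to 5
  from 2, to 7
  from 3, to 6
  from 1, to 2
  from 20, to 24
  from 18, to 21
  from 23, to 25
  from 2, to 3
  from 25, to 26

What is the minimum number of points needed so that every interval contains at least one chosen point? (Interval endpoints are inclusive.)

Sort by right endpoint; whenever an interval is uncovered, place a point at its right end.
By right end: [1,2]  [2,3]  [0,5]  [3,6]  [2,7]  [9,11]  [14,15]  [16,18]  [18,21]  [20,24]  [23,25]  [25,26]
[1,2] uncovered → point at 2; [3,6] uncovered → point at 6; [9,11] uncovered → point at 11; [14,15] uncovered → point at 15; [16,18] uncovered → point at 18; [20,24] uncovered → point at 24; [25,26] uncovered → point at 26.
Points: 2, 6, 11, 15, 18, 24, 26 (7 total).

7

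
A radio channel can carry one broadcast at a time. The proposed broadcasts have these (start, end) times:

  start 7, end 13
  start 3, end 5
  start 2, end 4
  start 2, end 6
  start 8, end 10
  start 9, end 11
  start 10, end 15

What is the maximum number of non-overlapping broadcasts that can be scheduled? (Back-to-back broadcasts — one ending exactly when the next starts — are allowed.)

3

By end time: (2,4), (3,5), (2,6), (8,10), (9,11), (7,13), (10,15).
Pick (2,4); next start ≥ 4 → (8,10); next start ≥ 10 → (10,15).
Selected 3 broadcasts.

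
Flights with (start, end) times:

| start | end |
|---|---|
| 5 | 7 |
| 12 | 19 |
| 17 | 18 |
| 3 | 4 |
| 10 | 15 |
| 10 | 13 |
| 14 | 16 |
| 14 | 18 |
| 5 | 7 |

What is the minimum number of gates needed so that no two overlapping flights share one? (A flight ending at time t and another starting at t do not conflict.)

starts: [3, 5, 5, 10, 10, 12, 14, 14, 17]
ends:   [4, 7, 7, 13, 15, 16, 18, 18, 19]
s3→1 e4→0 s5→1 s5→2 e7→1 e7→0 s10→1 s10→2 s12→3 e13→2 s14→3 s14→4  — peak 4.

4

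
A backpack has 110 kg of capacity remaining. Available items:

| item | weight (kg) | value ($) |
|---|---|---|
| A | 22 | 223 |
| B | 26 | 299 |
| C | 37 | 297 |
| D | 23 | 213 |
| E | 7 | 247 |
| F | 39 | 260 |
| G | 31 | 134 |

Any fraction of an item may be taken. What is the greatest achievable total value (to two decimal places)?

Ratios (sorted): E 35.29, B 11.50, A 10.14, D 9.26, C 8.03, F 6.67, G 4.32
take E (7 @ 247); take B (26 @ 299); take A (22 @ 223); take D (23 @ 213); take 32/37 of C → 256.86. Capacity used 110/110.
Total value = 1238.86

1238.86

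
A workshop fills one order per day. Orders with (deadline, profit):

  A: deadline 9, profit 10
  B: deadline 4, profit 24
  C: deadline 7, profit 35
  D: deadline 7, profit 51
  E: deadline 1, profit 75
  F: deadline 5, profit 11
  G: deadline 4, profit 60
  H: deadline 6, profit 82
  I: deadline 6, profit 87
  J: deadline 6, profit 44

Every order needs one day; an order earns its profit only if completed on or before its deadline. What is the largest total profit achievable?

444

Sort by profit descending; place each in the latest free slot ≤ its deadline.
By profit: I(d6,87), H(d6,82), E(d1,75), G(d4,60), D(d7,51), J(d6,44), C(d7,35), B(d4,24), F(d5,11), A(d9,10)
I→slot 6; H→slot 5; E→slot 1; G→slot 4; D→slot 7; J→slot 3; C→slot 2; B skipped; F skipped; A→slot 9.
Profit = 75 + 35 + 44 + 60 + 82 + 87 + 51 + 10 = 444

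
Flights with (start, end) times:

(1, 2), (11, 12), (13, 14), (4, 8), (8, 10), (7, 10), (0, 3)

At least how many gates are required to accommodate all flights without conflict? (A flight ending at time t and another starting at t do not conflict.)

2

Count concurrent intervals with a sweep; the peak is the room count.
Events (time:±→running): 0:+→1 1:+→2 … peak 2.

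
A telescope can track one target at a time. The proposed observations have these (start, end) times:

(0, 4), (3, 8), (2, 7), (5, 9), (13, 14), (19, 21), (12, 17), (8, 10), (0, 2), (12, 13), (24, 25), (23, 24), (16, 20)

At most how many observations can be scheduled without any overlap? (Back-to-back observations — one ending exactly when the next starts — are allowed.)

8

Greedy by earliest finish: after sorting by end time, pick each interval compatible with the last pick.
Sorted by end: (0,2)  (0,4)  (2,7)  (3,8)  (5,9)  (8,10)  (12,13)  (13,14)  (12,17)  (16,20)  (19,21)  (23,24)  (24,25)
take (0,2); take (2,7); take (8,10); take (12,13); take (13,14); take (16,20); take (23,24); take (24,25).
Selected 8 observations.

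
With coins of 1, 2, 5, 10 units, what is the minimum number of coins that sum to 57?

Greedy: take as many of the largest coin as possible, then repeat with the remainder.
57 − 5×10→7 − 1×5→2 − 1×2→0
Total coins = 5 + 1 + 1 = 7

7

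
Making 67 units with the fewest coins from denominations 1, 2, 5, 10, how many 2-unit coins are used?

1

Use the largest denomination that fits, subtract, and repeat.
67 = 6×10 + 1×5 + 1×2
Count of 2: 1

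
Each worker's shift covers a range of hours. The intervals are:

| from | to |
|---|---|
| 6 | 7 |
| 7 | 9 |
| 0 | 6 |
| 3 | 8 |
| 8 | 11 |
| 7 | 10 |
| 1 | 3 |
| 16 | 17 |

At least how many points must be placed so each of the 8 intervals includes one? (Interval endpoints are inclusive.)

4

Sorted: [1,3] [0,6] [6,7] [3,8] [7,9] [7,10] [8,11] [16,17]
{[1,3],[0,6]} hit by 3; {[6,7],[3,8],[7,9],[7,10]} hit by 7; {[8,11]} hit by 11; {[16,17]} hit by 17.
Points: 3, 7, 11, 17 (4 total).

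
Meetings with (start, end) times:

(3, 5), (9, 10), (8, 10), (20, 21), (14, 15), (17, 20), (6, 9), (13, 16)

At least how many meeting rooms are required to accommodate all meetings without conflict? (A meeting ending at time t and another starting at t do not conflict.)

2

The answer is the maximum number of intervals overlapping at any instant.
Events (time:±→running): 3:+→1 5:-→0 6:+→1 8:+→2 … peak 2.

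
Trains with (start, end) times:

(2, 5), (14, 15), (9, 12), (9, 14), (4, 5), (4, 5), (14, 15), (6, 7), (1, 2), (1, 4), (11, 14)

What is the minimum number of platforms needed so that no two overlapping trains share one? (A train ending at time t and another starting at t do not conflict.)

3

Count concurrent intervals with a sweep; the peak is the room count.
Events (time:±→running): 1:+→1 1:+→2 2:-→1 2:+→2 4:-→1 4:+→2 4:+→3 … peak 3.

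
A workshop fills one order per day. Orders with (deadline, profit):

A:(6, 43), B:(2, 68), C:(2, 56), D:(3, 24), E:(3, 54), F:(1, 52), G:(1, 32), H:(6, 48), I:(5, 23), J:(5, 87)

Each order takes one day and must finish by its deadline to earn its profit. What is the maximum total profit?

By profit: J(d5,87), B(d2,68), C(d2,56), E(d3,54), F(d1,52), H(d6,48), A(d6,43), G(d1,32), D(d3,24), I(d5,23)
J→slot 5; B→slot 2; C→slot 1; E→slot 3; F skipped; H→slot 6; A→slot 4; G skipped; D skipped; I skipped.
Profit = 56 + 68 + 54 + 43 + 87 + 48 = 356

356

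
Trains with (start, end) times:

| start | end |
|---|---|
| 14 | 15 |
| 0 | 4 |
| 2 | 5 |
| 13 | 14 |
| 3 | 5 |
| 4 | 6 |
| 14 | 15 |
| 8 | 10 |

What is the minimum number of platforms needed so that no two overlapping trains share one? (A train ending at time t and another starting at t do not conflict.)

3

The answer is the maximum number of intervals overlapping at any instant.
Events (time:±→running): 0:+→1 2:+→2 3:+→3 … peak 3.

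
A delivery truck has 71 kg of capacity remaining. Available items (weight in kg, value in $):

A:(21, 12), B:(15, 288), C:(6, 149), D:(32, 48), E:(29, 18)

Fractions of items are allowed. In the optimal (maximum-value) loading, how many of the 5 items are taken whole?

Sort by value per unit weight and fill in that order.
Ratios (sorted): C 24.83, B 19.20, D 1.50, E 0.62, A 0.57
take C (6 @ 149); take B (15 @ 288); take D (32 @ 48); take 18/29 of E → 11.17. Capacity used 71/71.
3 item(s) taken whole; one partial (take 18/29 of E).

3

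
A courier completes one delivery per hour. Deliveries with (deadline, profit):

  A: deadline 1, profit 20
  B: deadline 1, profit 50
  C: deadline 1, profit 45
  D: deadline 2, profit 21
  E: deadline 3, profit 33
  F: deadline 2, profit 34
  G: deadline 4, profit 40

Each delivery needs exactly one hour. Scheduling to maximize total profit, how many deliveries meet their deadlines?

Take jobs in profit order; each goes to the latest open slot no later than its deadline.
Profit order: B=50 C=45 G=40 F=34 E=33 D=21 A=20
Assign: B→slot 1, C skipped, G→slot 4, F→slot 2, E→slot 3, D skipped, A skipped.
Slots: [1:B] [2:F] [3:E] [4:G]
4 of 7 scheduled.

4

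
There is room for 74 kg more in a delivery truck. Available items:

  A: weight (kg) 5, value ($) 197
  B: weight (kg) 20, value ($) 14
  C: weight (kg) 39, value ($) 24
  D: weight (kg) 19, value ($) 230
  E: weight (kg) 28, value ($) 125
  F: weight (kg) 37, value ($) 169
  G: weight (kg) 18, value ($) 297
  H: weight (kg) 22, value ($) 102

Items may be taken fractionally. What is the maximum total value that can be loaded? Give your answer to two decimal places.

871.68

Greedy by value/weight ratio, highest first.
Ratios (sorted): A 39.40, G 16.50, D 12.11, H 4.64, F 4.57, E 4.46, B 0.70, C 0.62
take A (5 @ 197); take G (18 @ 297); take D (19 @ 230); take H (22 @ 102); take 10/37 of F → 45.68. Capacity used 74/74.
Total value = 871.68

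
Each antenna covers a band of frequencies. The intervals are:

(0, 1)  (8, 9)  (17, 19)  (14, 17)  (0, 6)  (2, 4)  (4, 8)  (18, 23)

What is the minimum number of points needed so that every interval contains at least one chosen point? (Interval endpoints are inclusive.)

Sort by right endpoint; whenever an interval is uncovered, place a point at its right end.
By right end: [0,1]  [2,4]  [0,6]  [4,8]  [8,9]  [14,17]  [17,19]  [18,23]
[0,1] uncovered → point at 1; [2,4] uncovered → point at 4; [8,9] uncovered → point at 9; [14,17] uncovered → point at 17; [18,23] uncovered → point at 23.
Points: 1, 4, 9, 17, 23 (5 total).

5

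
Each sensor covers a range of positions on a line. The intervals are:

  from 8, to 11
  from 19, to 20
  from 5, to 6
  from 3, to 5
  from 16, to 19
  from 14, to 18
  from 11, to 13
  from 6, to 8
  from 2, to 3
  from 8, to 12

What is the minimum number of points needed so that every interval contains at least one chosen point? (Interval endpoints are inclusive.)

5

By right end: [2,3]  [3,5]  [5,6]  [6,8]  [8,11]  [8,12]  [11,13]  [14,18]  [16,19]  [19,20]
[2,3] uncovered → point at 3; [5,6] uncovered → point at 6; [8,11] uncovered → point at 11; [14,18] uncovered → point at 18; [19,20] uncovered → point at 20.
Points: 3, 6, 11, 18, 20 (5 total).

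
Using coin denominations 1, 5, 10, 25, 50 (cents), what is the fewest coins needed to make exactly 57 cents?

Greedy: take as many of the largest coin as possible, then repeat with the remainder.
57 = 1×50 + 1×5 + 2×1
Total coins = 1 + 1 + 2 = 4

4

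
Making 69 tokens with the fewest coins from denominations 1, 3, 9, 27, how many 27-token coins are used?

2

Greedy: take as many of the largest coin as possible, then repeat with the remainder.
69 − 2×27→15 − 1×9→6 − 2×3→0
Count of 27: 2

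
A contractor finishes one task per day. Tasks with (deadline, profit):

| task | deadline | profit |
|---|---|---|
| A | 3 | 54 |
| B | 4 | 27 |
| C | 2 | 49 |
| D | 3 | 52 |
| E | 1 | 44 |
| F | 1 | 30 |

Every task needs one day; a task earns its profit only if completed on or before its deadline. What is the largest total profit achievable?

Take jobs in profit order; each goes to the latest open slot no later than its deadline.
Profit order: A=54 D=52 C=49 E=44 F=30 B=27
Assign: A→slot 3, D→slot 2, C→slot 1, E skipped, F skipped, B→slot 4.
Slots: [1:C] [2:D] [3:A] [4:B]
Profit = 49 + 52 + 54 + 27 = 182

182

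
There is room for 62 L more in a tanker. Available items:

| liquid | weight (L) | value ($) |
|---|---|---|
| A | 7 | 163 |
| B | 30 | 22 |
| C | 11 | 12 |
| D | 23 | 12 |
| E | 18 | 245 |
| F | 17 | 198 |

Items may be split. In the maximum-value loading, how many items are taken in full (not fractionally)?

4

Sort by value per unit weight and fill in that order.
Order: A (163/7=23.29) > E (245/18=13.61) > F (198/17=11.65) > C (12/11=1.09) > B (22/30=0.73) > D (12/23=0.52)
Fill: take A (7 @ 163) → take E (18 @ 245) → take F (17 @ 198) → take C (11 @ 12) → take 9/30 of B → 6.60; 62/62 used.
4 item(s) taken whole; one partial (take 9/30 of B).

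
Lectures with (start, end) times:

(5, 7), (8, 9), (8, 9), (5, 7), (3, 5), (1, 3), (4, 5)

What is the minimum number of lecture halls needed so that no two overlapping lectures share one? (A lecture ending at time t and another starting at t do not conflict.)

2

starts: [1, 3, 4, 5, 5, 8, 8]
ends:   [3, 5, 5, 7, 7, 9, 9]
s1→1 e3→0 s3→1 s4→2  — peak 2.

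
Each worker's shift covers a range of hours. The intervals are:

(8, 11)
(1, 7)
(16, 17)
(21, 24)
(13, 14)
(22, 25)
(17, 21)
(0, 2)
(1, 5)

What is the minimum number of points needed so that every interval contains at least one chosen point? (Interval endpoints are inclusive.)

5

Sort by right endpoint; whenever an interval is uncovered, place a point at its right end.
By right end: [0,2]  [1,5]  [1,7]  [8,11]  [13,14]  [16,17]  [17,21]  [21,24]  [22,25]
[0,2] uncovered → point at 2; [8,11] uncovered → point at 11; [13,14] uncovered → point at 14; [16,17] uncovered → point at 17; [21,24] uncovered → point at 24.
Points: 2, 11, 14, 17, 24 (5 total).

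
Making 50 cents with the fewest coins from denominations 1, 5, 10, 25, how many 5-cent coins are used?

0

50 = 2×25
Count of 5: 0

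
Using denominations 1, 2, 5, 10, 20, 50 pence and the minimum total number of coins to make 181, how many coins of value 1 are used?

1

Use the largest denomination that fits, subtract, and repeat.
181 = 3×50 + 1×20 + 1×10 + 1×1
Count of 1: 1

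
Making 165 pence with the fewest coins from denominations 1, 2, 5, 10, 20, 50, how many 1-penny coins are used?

0

165 = 3×50 + 1×10 + 1×5
Count of 1: 0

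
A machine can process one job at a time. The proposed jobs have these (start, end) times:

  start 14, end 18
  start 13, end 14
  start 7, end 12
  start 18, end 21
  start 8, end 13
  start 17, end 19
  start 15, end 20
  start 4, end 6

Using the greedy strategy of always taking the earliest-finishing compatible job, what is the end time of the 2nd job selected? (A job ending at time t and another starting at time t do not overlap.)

12

Sort by end time and greedily take each interval whose start is ≥ the last chosen end.
Sorted by end: (4,6)  (7,12)  (8,13)  (13,14)  (14,18)  (17,19)  (15,20)  (18,21)
take (4,6); take (7,12); take (13,14); take (14,18); skip (15,20); take (18,21).
Selected: (4,6) (7,12) (13,14) (14,18) (18,21)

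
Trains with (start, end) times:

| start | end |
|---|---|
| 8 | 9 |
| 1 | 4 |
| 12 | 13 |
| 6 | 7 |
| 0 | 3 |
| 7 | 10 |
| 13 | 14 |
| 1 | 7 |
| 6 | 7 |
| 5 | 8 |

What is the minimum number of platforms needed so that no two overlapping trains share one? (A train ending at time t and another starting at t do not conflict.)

Events (time:±→running): 0:+→1 1:+→2 1:+→3 3:-→2 4:-→1 5:+→2 6:+→3 6:+→4 … peak 4.

4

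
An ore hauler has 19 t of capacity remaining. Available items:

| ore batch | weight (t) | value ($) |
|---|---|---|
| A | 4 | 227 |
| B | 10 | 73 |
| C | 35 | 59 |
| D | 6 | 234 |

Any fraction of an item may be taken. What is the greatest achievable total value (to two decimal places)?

526.70

Order: A (227/4=56.75) > D (234/6=39.00) > B (73/10=7.30) > C (59/35=1.69)
Fill: take A (4 @ 227) → take D (6 @ 234) → take 9/10 of B → 65.70; 19/19 used.
Total value = 526.70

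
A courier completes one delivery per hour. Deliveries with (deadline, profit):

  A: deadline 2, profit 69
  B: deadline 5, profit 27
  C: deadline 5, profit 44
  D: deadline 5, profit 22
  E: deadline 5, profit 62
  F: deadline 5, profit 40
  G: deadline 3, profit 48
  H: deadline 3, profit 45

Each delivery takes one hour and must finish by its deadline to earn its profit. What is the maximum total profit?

268

Take jobs in profit order; each goes to the latest open slot no later than its deadline.
Profit order: A=69 E=62 G=48 H=45 C=44 F=40 B=27 D=22
Assign: A→slot 2, E→slot 5, G→slot 3, H→slot 1, C→slot 4, F skipped, B skipped, D skipped.
Slots: [1:H] [2:A] [3:G] [4:C] [5:E]
Profit = 45 + 69 + 48 + 44 + 62 = 268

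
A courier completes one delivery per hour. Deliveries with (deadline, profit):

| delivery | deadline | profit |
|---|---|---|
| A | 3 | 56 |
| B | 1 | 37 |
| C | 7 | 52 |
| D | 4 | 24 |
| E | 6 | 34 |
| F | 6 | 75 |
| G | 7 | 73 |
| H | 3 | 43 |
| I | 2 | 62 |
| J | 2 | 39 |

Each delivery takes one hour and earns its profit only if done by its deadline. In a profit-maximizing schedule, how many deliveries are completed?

Profit order: F=75 G=73 I=62 A=56 C=52 H=43 J=39 B=37 E=34 D=24
Assign: F→slot 6, G→slot 7, I→slot 2, A→slot 3, C→slot 5, H→slot 1, J skipped, B skipped, E→slot 4, D skipped.
Slots: [1:H] [2:I] [3:A] [4:E] [5:C] [6:F] [7:G]
7 of 10 scheduled.

7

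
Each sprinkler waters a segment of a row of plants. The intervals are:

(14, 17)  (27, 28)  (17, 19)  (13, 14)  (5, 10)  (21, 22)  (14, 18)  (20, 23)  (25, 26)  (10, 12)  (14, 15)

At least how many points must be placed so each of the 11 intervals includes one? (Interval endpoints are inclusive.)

Process intervals by earliest right end; each time one isn't hit yet, stab at its right endpoint.
Sorted: [5,10] [10,12] [13,14] [14,15] [14,17] [14,18] [17,19] [21,22] [20,23] [25,26] [27,28]
{[5,10],[10,12]} hit by 10; {[13,14],[14,15],[14,17],[14,18]} hit by 14; {[17,19]} hit by 19; {[21,22],[20,23]} hit by 22; {[25,26]} hit by 26; {[27,28]} hit by 28.
Points: 10, 14, 19, 22, 26, 28 (6 total).

6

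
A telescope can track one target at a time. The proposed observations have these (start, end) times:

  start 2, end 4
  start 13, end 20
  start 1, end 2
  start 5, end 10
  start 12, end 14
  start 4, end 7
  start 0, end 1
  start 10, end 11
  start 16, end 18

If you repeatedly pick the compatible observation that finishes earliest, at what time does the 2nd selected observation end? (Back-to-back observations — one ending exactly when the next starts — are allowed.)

2

By end time: (0,1), (1,2), (2,4), (4,7), (5,10), (10,11), (12,14), (16,18), (13,20).
Pick (0,1); next start ≥ 1 → (1,2); next start ≥ 2 → (2,4); next start ≥ 4 → (4,7); next start ≥ 7 → (10,11); next start ≥ 11 → (12,14); next start ≥ 14 → (16,18).
Selected: (0,1) (1,2) (2,4) (4,7) (10,11) (12,14) (16,18)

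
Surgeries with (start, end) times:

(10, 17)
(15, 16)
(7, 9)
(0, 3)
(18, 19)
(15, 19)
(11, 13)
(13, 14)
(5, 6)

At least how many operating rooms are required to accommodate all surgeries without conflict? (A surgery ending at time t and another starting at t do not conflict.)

3

The answer is the maximum number of intervals overlapping at any instant.
starts: [0, 5, 7, 10, 11, 13, 15, 15, 18]
ends:   [3, 6, 9, 13, 14, 16, 17, 19, 19]
s0→1 e3→0 s5→1 e6→0 s7→1 e9→0 s10→1 s11→2 e13→1 s13→2 e14→1 s15→2 s15→3  — peak 3.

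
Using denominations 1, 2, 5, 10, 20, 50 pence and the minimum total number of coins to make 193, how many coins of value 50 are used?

193 − 3×50→43 − 2×20→3 − 1×2→1 − 1×1→0
Count of 50: 3

3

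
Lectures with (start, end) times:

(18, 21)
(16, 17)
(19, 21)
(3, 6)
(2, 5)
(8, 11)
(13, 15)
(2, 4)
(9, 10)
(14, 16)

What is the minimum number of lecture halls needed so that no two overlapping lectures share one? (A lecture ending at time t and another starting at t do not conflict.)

3

Events (time:±→running): 2:+→1 2:+→2 3:+→3 … peak 3.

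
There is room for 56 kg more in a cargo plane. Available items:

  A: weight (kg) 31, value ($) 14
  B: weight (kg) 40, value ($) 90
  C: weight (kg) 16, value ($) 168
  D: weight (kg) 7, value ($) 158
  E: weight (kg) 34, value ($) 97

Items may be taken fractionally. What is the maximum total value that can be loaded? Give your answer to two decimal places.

420.15

Order: D (158/7=22.57) > C (168/16=10.50) > E (97/34=2.85) > B (90/40=2.25) > A (14/31=0.45)
Fill: take D (7 @ 158) → take C (16 @ 168) → take 33/34 of E → 94.15; 56/56 used.
Total value = 420.15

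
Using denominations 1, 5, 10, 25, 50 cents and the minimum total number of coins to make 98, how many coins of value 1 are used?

Use the largest denomination that fits, subtract, and repeat.
98 − 1×50→48 − 1×25→23 − 2×10→3 − 3×1→0
Count of 1: 3

3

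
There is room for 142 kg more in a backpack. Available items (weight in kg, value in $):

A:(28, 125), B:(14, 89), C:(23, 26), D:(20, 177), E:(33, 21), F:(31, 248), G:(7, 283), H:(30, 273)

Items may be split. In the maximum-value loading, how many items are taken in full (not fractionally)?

6

Greedy by value/weight ratio, highest first.
Order: G (283/7=40.43) > H (273/30=9.10) > D (177/20=8.85) > F (248/31=8.00) > B (89/14=6.36) > A (125/28=4.46) > C (26/23=1.13) > E (21/33=0.64)
Fill: take G (7 @ 283) → take H (30 @ 273) → take D (20 @ 177) → take F (31 @ 248) → take B (14 @ 89) → take A (28 @ 125) → take 12/23 of C → 13.57; 142/142 used.
6 item(s) taken whole; one partial (take 12/23 of C).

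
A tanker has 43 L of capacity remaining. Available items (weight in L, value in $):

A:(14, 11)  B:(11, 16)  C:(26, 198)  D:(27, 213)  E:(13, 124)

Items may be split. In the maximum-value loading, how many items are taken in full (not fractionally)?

2

Greedy by value/weight ratio, highest first.
Order: E (124/13=9.54) > D (213/27=7.89) > C (198/26=7.62) > B (16/11=1.45) > A (11/14=0.79)
Fill: take E (13 @ 124) → take D (27 @ 213) → take 3/26 of C → 22.85; 43/43 used.
2 item(s) taken whole; one partial (take 3/26 of C).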